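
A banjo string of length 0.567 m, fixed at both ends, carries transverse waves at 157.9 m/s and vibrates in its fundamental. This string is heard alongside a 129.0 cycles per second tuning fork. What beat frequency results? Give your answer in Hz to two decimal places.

For a string fixed at both ends, f_n = n·v/(2L) = 1·157.9/(2·0.567) = 139.2416 Hz.
f_beat = |139.2416 − 129.0| = 10.24 Hz.

10.24 Hz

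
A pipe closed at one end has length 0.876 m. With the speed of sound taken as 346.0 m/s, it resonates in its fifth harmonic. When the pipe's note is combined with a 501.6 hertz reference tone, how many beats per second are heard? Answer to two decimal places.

Closed pipe (odd harmonics): f_n = n·v/(4L) = 5·346.0/(4·0.876) = 493.7215 Hz.
f_beat = |493.7215 − 501.6| = 7.88 Hz.

7.88 Hz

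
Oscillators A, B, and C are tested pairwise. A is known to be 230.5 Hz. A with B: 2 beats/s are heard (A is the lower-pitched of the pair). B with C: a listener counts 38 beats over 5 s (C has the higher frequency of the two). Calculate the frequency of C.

240.1 Hz

B is above A, so f_B = 230.5 + 2 = 232.5 Hz.
B–C: Beat frequency = 38/5 = 7.6 Hz.
C is above B, so f_C = 232.5 + 7.6 = 240.1 Hz.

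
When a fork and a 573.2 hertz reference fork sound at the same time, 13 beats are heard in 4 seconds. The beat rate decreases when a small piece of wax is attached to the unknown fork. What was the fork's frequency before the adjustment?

576.45 Hz

Beat frequency = 13/4 = 3.25 Hz.
|f − 573.2| = 3.25, so the fork was at either 569.95 Hz or 576.45 Hz.
Loading a fork with wax lowers its frequency; the adjustment lowers the fork's frequency.
The beat rate fell, so the adjustment moved the fork toward 573.2 Hz — it must have started above the reference.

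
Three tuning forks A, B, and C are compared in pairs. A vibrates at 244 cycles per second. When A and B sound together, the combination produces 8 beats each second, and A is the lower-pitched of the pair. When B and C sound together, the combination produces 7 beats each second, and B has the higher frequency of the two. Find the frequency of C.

245 Hz

B is above A, so f_B = 244 + 8 = 252 Hz.
C is below B, so f_C = 252 − 7 = 245 Hz.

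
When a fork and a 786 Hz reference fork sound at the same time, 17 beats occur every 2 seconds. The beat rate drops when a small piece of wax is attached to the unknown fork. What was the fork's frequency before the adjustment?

Beat frequency = 17/2 = 8.5 Hz.
|f − 786| = 8.5, so the fork was at either 777.5 Hz or 794.5 Hz.
Loading a fork with wax lowers its frequency; the adjustment lowers the fork's frequency.
The beat rate fell, so the adjustment moved the fork toward 786 Hz — it must have started above the reference.

794.5 Hz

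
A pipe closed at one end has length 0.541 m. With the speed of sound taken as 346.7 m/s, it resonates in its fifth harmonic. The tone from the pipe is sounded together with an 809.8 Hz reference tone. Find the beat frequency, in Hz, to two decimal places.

8.74 Hz

Closed pipe (odd harmonics): f_n = n·v/(4L) = 5·346.7/(4·0.541) = 801.0628 Hz.
f_beat = |801.0628 − 809.8| = 8.74 Hz.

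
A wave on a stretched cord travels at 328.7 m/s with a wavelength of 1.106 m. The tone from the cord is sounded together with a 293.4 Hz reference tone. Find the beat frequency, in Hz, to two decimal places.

Source frequency f = v/λ = 328.7/1.106 = 297.1971 Hz.
f_beat = |297.1971 − 293.4| = 3.80 Hz.

3.80 Hz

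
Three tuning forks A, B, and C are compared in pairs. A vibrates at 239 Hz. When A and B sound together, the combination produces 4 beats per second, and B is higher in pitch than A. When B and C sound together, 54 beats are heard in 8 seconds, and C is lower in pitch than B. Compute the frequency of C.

B is above A, so f_B = 239 + 4 = 243 Hz.
B–C: Beat frequency = 54/8 = 6.75 Hz.
C is below B, so f_C = 243 − 6.75 = 236.25 Hz.

236.25 Hz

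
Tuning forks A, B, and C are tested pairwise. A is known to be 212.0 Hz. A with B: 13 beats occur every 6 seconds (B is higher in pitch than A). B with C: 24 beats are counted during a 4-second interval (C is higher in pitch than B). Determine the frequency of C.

A–B: Beat frequency = 13/6 = 2.1667 Hz.
B is above A, so f_B = 212.0 + 2.1667 = 214.1667 Hz.
B–C: Beat frequency = 24/4 = 6 Hz.
C is above B, so f_C = 214.1667 + 6 = 220.1667 Hz.

220.1667 Hz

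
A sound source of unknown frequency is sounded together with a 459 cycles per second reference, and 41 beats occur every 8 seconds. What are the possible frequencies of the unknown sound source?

Beat frequency = 41/8 = 5.125 Hz.
|f − 459| = 5.125, so f = 459 ± 5.125.

453.875 Hz or 464.125 Hz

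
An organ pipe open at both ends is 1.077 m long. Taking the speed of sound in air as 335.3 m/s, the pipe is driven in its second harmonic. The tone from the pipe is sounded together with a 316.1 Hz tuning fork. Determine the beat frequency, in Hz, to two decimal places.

Open pipe: f_n = n·v/(2L) = 2·335.3/(2·1.077) = 311.3278 Hz.
f_beat = |311.3278 − 316.1| = 4.77 Hz.

4.77 Hz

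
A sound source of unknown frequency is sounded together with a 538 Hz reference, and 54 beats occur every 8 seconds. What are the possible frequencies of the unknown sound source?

Beat frequency = 54/8 = 6.75 Hz.
|f − 538| = 6.75, so f = 538 ± 6.75.

531.25 Hz or 544.75 Hz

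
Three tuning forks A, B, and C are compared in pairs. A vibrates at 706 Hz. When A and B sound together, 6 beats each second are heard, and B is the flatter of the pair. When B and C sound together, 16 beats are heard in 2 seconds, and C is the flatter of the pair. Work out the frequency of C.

B is below A, so f_B = 706 − 6 = 700 Hz.
B–C: Beat frequency = 16/2 = 8 Hz.
C is below B, so f_C = 700 − 8 = 692 Hz.

692 Hz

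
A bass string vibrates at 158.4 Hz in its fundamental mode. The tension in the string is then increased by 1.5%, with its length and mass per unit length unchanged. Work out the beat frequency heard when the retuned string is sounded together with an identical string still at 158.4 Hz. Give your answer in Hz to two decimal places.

1.18 Hz

For a string, f ∝ √T, so the new frequency is 158.4·√1.015 = 159.5836 Hz.
f_beat = |159.5836 − 158.4| = 1.18 Hz.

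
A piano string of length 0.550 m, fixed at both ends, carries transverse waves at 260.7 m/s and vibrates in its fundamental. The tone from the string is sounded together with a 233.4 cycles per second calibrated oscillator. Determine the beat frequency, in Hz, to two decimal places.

For a string fixed at both ends, f_n = n·v/(2L) = 1·260.7/(2·0.550) = 237.0000 Hz.
f_beat = |237.0000 − 233.4| = 3.60 Hz.

3.60 Hz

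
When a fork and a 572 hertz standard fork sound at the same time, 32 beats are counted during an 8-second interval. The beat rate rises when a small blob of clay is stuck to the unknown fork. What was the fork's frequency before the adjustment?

568 Hz

Beat frequency = 32/8 = 4 Hz.
|f − 572| = 4, so the fork was at either 568 Hz or 576 Hz.
Adding mass to a fork lowers its frequency; the adjustment lowers the fork's frequency.
The beat rate rose, so the adjustment moved the fork further from 572 Hz — it was already below the reference.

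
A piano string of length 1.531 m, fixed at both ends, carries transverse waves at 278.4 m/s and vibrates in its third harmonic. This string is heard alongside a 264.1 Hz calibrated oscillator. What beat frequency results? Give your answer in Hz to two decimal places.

8.66 Hz

For a string fixed at both ends, f_n = n·v/(2L) = 3·278.4/(2·1.531) = 272.7629 Hz.
f_beat = |272.7629 − 264.1| = 8.66 Hz.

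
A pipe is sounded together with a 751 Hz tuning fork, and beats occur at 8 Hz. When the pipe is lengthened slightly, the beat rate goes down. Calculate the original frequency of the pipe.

|f − 751| = 8, so the pipe was at either 743 Hz or 759 Hz.
A longer pipe has a lower fundamental; the adjustment lowers the pipe's frequency.
The beat rate fell, so the adjustment moved the pipe toward 751 Hz — it must have started above the reference.

759 Hz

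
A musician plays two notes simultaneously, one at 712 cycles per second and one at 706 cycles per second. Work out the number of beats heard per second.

6 Hz

f_beat = |f₁ − f₂|.
|712 − 706| = 6 Hz.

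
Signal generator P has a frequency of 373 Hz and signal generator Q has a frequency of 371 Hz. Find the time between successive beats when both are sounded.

0.500 s

f_beat = |373 − 371| = 2 Hz.
Beat period T = 1 / f_beat = 1 / 2 s.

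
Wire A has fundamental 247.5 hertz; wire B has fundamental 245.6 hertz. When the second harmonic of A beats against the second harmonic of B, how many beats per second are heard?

Second harmonic of the first: 2·247.5 = 495.0 Hz.
Second harmonic of the second: 2·245.6 = 491.2 Hz.
f_beat = |495.0 − 491.2| = 3.8 Hz.

3.8 Hz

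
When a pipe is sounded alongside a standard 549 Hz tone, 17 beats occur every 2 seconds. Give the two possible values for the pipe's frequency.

540.5 Hz or 557.5 Hz

Beat frequency = 17/2 = 8.5 Hz.
|f − 549| = 8.5, so f = 549 ± 8.5.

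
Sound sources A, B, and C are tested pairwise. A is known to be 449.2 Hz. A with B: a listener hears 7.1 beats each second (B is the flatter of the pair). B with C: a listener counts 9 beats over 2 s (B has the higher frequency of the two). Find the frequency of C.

B is below A, so f_B = 449.2 − 7.1 = 442.1 Hz.
B–C: Beat frequency = 9/2 = 4.5 Hz.
C is below B, so f_C = 442.1 − 4.5 = 437.6 Hz.

437.6 Hz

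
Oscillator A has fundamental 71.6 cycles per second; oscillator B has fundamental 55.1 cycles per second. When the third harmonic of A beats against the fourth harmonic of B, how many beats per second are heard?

5.6 Hz

Third harmonic of the first: 3·71.6 = 214.8 Hz.
Fourth harmonic of the second: 4·55.1 = 220.4 Hz.
f_beat = |214.8 − 220.4| = 5.6 Hz.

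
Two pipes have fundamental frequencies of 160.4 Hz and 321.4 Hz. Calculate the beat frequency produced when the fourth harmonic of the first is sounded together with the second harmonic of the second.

Fourth harmonic of the first: 4·160.4 = 641.6 Hz.
Second harmonic of the second: 2·321.4 = 642.8 Hz.
f_beat = |641.6 − 642.8| = 1.2 Hz.

1.2 Hz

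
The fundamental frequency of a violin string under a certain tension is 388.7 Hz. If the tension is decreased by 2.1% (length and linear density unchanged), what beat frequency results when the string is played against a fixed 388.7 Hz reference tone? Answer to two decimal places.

For a string, f ∝ √T, so the new frequency is 388.7·√0.979 = 384.5970 Hz.
f_beat = |384.5970 − 388.7| = 4.10 Hz.

4.10 Hz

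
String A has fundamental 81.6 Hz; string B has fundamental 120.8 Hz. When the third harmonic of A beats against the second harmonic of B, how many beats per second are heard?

Third harmonic of the first: 3·81.6 = 244.8 Hz.
Second harmonic of the second: 2·120.8 = 241.6 Hz.
f_beat = |244.8 − 241.6| = 3.2 Hz.

3.2 Hz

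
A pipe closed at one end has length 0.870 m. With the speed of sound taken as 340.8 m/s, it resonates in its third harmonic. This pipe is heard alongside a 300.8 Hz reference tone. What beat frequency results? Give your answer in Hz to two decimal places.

Closed pipe (odd harmonics): f_n = n·v/(4L) = 3·340.8/(4·0.870) = 293.7931 Hz.
f_beat = |293.7931 − 300.8| = 7.01 Hz.

7.01 Hz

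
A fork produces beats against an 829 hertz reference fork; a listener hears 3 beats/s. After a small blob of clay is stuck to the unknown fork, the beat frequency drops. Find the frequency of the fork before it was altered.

832 Hz

|f − 829| = 3, so the fork was at either 826 Hz or 832 Hz.
Adding mass to a fork lowers its frequency; the adjustment lowers the fork's frequency.
The beat rate fell, so the adjustment moved the fork toward 829 Hz — it must have started above the reference.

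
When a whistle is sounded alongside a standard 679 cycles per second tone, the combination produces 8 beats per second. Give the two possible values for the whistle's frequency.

|f − 679| = 8, so f = 679 ± 8.

671 Hz or 687 Hz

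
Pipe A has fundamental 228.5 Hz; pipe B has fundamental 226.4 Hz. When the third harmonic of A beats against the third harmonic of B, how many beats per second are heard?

6.3 Hz

Third harmonic of the first: 3·228.5 = 685.5 Hz.
Third harmonic of the second: 3·226.4 = 679.2 Hz.
f_beat = |685.5 − 679.2| = 6.3 Hz.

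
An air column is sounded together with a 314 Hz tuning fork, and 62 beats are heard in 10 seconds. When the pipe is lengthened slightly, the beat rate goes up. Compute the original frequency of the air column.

307.8 Hz

Beat frequency = 62/10 = 6.2 Hz.
|f − 314| = 6.2, so the air column was at either 307.8 Hz or 320.2 Hz.
A longer pipe has a lower fundamental; the adjustment lowers the air column's frequency.
The beat rate rose, so the adjustment moved the air column further from 314 Hz — it was already below the reference.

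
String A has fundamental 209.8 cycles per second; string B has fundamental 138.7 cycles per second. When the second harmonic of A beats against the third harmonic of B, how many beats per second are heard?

3.5 Hz

Second harmonic of the first: 2·209.8 = 419.6 Hz.
Third harmonic of the second: 3·138.7 = 416.1 Hz.
f_beat = |419.6 − 416.1| = 3.5 Hz.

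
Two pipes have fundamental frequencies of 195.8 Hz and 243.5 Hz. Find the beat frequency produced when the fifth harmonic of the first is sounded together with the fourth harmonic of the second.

5.0 Hz

Fifth harmonic of the first: 5·195.8 = 979.0 Hz.
Fourth harmonic of the second: 4·243.5 = 974.0 Hz.
f_beat = |979.0 − 974.0| = 5.0 Hz.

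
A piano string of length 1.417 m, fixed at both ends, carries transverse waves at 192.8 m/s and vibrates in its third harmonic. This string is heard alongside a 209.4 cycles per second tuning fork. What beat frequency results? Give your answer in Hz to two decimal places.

5.31 Hz

For a string fixed at both ends, f_n = n·v/(2L) = 3·192.8/(2·1.417) = 204.0932 Hz.
f_beat = |204.0932 − 209.4| = 5.31 Hz.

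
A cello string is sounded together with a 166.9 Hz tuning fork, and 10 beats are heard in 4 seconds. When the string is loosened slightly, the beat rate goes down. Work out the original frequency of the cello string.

169.4 Hz

Beat frequency = 10/4 = 2.5 Hz.
|f − 166.9| = 2.5, so the cello string was at either 164.4 Hz or 169.4 Hz.
Reducing tension lowers a string's frequency; the adjustment lowers the cello string's frequency.
The beat rate fell, so the adjustment moved the cello string toward 166.9 Hz — it must have started above the reference.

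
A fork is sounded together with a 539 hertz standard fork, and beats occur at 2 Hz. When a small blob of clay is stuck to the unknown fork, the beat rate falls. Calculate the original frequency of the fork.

541 Hz

|f − 539| = 2, so the fork was at either 537 Hz or 541 Hz.
Adding mass to a fork lowers its frequency; the adjustment lowers the fork's frequency.
The beat rate fell, so the adjustment moved the fork toward 539 Hz — it must have started above the reference.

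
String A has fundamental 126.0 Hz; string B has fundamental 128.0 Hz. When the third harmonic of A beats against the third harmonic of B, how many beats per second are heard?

6.0 Hz

Third harmonic of the first: 3·126.0 = 378.0 Hz.
Third harmonic of the second: 3·128.0 = 384.0 Hz.
f_beat = |378.0 − 384.0| = 6.0 Hz.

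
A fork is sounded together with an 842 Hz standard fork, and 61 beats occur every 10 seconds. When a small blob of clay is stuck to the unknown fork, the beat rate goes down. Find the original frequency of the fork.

Beat frequency = 61/10 = 6.1 Hz.
|f − 842| = 6.1, so the fork was at either 835.9 Hz or 848.1 Hz.
Adding mass to a fork lowers its frequency; the adjustment lowers the fork's frequency.
The beat rate fell, so the adjustment moved the fork toward 842 Hz — it must have started above the reference.

848.1 Hz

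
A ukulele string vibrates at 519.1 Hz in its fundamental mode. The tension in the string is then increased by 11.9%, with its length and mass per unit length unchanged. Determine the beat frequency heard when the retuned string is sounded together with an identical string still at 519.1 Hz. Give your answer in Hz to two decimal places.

For a string, f ∝ √T, so the new frequency is 519.1·√1.119 = 549.1185 Hz.
f_beat = |549.1185 − 519.1| = 30.02 Hz.

30.02 Hz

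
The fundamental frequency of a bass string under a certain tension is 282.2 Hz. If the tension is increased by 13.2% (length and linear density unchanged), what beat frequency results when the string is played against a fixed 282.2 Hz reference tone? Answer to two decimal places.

For a string, f ∝ √T, so the new frequency is 282.2·√1.132 = 300.2481 Hz.
f_beat = |300.2481 − 282.2| = 18.05 Hz.

18.05 Hz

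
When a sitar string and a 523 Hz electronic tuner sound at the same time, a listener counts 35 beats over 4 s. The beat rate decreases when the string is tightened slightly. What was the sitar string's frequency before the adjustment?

Beat frequency = 35/4 = 8.75 Hz.
|f − 523| = 8.75, so the sitar string was at either 514.25 Hz or 531.75 Hz.
Increasing tension raises a string's frequency; the adjustment raises the sitar string's frequency.
The beat rate fell, so the adjustment moved the sitar string toward 523 Hz — it must have started below the reference.

514.25 Hz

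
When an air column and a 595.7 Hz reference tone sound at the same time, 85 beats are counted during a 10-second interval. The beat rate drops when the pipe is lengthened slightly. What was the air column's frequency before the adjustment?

Beat frequency = 85/10 = 8.5 Hz.
|f − 595.7| = 8.5, so the air column was at either 587.2 Hz or 604.2 Hz.
A longer pipe has a lower fundamental; the adjustment lowers the air column's frequency.
The beat rate fell, so the adjustment moved the air column toward 595.7 Hz — it must have started above the reference.

604.2 Hz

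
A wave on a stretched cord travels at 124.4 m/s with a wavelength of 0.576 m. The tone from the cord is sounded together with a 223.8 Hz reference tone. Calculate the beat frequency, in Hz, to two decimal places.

Source frequency f = v/λ = 124.4/0.576 = 215.9722 Hz.
f_beat = |215.9722 − 223.8| = 7.83 Hz.

7.83 Hz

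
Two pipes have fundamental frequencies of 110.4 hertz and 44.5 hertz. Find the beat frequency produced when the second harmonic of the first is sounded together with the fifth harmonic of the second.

1.7 Hz

Second harmonic of the first: 2·110.4 = 220.8 Hz.
Fifth harmonic of the second: 5·44.5 = 222.5 Hz.
f_beat = |220.8 − 222.5| = 1.7 Hz.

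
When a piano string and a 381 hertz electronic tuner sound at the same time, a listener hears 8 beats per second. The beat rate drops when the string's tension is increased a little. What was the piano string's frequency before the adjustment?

|f − 381| = 8, so the piano string was at either 373 Hz or 389 Hz.
Higher tension means higher frequency; the adjustment raises the piano string's frequency.
The beat rate fell, so the adjustment moved the piano string toward 381 Hz — it must have started below the reference.

373 Hz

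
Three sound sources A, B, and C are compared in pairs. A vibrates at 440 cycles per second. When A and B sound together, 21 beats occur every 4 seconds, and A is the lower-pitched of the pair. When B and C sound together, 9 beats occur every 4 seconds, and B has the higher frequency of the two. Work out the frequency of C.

443 Hz

A–B: Beat frequency = 21/4 = 5.25 Hz.
B is above A, so f_B = 440 + 5.25 = 445.25 Hz.
B–C: Beat frequency = 9/4 = 2.25 Hz.
C is below B, so f_C = 445.25 − 2.25 = 443 Hz.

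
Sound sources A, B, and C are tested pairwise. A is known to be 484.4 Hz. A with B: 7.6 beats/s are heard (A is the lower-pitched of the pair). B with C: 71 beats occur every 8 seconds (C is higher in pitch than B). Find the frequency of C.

500.875 Hz

B is above A, so f_B = 484.4 + 7.6 = 492 Hz.
B–C: Beat frequency = 71/8 = 8.875 Hz.
C is above B, so f_C = 492 + 8.875 = 500.875 Hz.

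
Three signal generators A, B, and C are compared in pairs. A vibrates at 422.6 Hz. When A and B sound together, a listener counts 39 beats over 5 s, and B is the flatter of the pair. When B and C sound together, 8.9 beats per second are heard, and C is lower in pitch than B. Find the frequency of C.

A–B: Beat frequency = 39/5 = 7.8 Hz.
B is below A, so f_B = 422.6 − 7.8 = 414.8 Hz.
C is below B, so f_C = 414.8 − 8.9 = 405.9 Hz.

405.9 Hz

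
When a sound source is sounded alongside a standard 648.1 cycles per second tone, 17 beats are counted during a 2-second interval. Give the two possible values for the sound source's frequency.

Beat frequency = 17/2 = 8.5 Hz.
|f − 648.1| = 8.5, so f = 648.1 ± 8.5.

639.6 Hz or 656.6 Hz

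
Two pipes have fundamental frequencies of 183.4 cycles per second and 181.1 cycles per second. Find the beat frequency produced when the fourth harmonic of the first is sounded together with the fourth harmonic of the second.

Fourth harmonic of the first: 4·183.4 = 733.6 Hz.
Fourth harmonic of the second: 4·181.1 = 724.4 Hz.
f_beat = |733.6 − 724.4| = 9.2 Hz.

9.2 Hz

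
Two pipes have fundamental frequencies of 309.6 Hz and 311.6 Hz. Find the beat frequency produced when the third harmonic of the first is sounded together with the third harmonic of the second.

6.0 Hz

Third harmonic of the first: 3·309.6 = 928.8 Hz.
Third harmonic of the second: 3·311.6 = 934.8 Hz.
f_beat = |928.8 − 934.8| = 6.0 Hz.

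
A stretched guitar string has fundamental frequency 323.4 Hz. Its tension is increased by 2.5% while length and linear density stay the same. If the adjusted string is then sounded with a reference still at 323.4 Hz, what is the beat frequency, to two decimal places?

For a string, f ∝ √T, so the new frequency is 323.4·√1.025 = 327.4175 Hz.
f_beat = |327.4175 − 323.4| = 4.02 Hz.

4.02 Hz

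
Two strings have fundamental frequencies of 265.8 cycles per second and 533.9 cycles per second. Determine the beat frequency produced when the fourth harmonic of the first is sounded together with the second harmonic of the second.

Fourth harmonic of the first: 4·265.8 = 1063.2 Hz.
Second harmonic of the second: 2·533.9 = 1067.8 Hz.
f_beat = |1063.2 − 1067.8| = 4.6 Hz.

4.6 Hz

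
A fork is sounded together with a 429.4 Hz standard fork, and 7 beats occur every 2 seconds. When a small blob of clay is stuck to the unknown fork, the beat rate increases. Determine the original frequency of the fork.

Beat frequency = 7/2 = 3.5 Hz.
|f − 429.4| = 3.5, so the fork was at either 425.9 Hz or 432.9 Hz.
Adding mass to a fork lowers its frequency; the adjustment lowers the fork's frequency.
The beat rate rose, so the adjustment moved the fork further from 429.4 Hz — it was already below the reference.

425.9 Hz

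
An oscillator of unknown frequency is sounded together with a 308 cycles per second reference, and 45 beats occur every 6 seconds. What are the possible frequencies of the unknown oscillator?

300.5 Hz or 315.5 Hz

Beat frequency = 45/6 = 7.5 Hz.
|f − 308| = 7.5, so f = 308 ± 7.5.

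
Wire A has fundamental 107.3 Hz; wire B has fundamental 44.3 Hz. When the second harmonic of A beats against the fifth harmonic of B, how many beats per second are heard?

Second harmonic of the first: 2·107.3 = 214.6 Hz.
Fifth harmonic of the second: 5·44.3 = 221.5 Hz.
f_beat = |214.6 − 221.5| = 6.9 Hz.

6.9 Hz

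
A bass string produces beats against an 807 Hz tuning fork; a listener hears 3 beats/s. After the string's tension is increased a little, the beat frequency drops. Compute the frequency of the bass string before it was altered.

|f − 807| = 3, so the bass string was at either 804 Hz or 810 Hz.
Higher tension means higher frequency; the adjustment raises the bass string's frequency.
The beat rate fell, so the adjustment moved the bass string toward 807 Hz — it must have started below the reference.

804 Hz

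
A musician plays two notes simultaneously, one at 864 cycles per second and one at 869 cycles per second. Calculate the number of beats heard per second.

f_beat = |f₁ − f₂|.
|864 − 869| = 5 Hz.

5 Hz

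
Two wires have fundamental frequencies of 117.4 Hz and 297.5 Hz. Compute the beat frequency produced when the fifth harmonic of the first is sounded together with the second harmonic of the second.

8.0 Hz

Fifth harmonic of the first: 5·117.4 = 587.0 Hz.
Second harmonic of the second: 2·297.5 = 595.0 Hz.
f_beat = |587.0 − 595.0| = 8.0 Hz.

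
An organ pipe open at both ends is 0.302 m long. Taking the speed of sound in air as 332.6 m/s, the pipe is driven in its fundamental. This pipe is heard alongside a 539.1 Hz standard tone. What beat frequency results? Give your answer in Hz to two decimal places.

Open pipe: f_n = n·v/(2L) = 1·332.6/(2·0.302) = 550.6623 Hz.
f_beat = |550.6623 − 539.1| = 11.56 Hz.

11.56 Hz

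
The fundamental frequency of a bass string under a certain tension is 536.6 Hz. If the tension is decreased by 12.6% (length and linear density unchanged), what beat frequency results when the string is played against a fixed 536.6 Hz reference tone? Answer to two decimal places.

34.94 Hz

For a string, f ∝ √T, so the new frequency is 536.6·√0.874 = 501.6564 Hz.
f_beat = |501.6564 − 536.6| = 34.94 Hz.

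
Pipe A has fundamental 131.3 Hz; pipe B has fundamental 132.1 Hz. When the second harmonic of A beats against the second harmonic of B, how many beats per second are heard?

1.6 Hz

Second harmonic of the first: 2·131.3 = 262.6 Hz.
Second harmonic of the second: 2·132.1 = 264.2 Hz.
f_beat = |262.6 − 264.2| = 1.6 Hz.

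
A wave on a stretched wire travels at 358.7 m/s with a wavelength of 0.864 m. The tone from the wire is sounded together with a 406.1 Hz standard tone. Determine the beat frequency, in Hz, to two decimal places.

9.06 Hz

Source frequency f = v/λ = 358.7/0.864 = 415.1620 Hz.
f_beat = |415.1620 − 406.1| = 9.06 Hz.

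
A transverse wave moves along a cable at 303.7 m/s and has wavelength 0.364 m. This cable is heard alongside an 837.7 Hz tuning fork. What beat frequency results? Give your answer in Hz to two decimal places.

3.36 Hz

Source frequency f = v/λ = 303.7/0.364 = 834.3407 Hz.
f_beat = |834.3407 − 837.7| = 3.36 Hz.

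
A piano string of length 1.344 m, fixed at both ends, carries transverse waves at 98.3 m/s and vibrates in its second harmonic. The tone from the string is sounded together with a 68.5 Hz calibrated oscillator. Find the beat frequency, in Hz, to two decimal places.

4.64 Hz

For a string fixed at both ends, f_n = n·v/(2L) = 2·98.3/(2·1.344) = 73.1399 Hz.
f_beat = |73.1399 − 68.5| = 4.64 Hz.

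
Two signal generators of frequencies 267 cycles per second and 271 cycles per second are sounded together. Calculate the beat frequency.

The beat frequency equals the magnitude of the frequency difference.
|267 − 271| = 4 Hz.

4 Hz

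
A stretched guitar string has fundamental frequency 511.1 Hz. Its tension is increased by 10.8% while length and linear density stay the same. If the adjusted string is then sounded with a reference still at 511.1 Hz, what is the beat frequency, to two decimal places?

26.89 Hz

For a string, f ∝ √T, so the new frequency is 511.1·√1.108 = 537.9919 Hz.
f_beat = |537.9919 − 511.1| = 26.89 Hz.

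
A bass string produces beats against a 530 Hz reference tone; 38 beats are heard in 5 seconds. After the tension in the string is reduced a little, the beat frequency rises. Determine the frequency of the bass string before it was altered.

522.4 Hz

Beat frequency = 38/5 = 7.6 Hz.
|f − 530| = 7.6, so the bass string was at either 522.4 Hz or 537.6 Hz.
Lower tension means lower frequency; the adjustment lowers the bass string's frequency.
The beat rate rose, so the adjustment moved the bass string further from 530 Hz — it was already below the reference.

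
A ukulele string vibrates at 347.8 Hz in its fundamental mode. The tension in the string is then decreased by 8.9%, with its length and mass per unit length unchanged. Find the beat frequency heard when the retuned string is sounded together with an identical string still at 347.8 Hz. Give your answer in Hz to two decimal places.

15.84 Hz

For a string, f ∝ √T, so the new frequency is 347.8·√0.911 = 331.9623 Hz.
f_beat = |331.9623 − 347.8| = 15.84 Hz.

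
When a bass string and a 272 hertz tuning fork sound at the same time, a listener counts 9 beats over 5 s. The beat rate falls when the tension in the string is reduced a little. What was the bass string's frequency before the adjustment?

273.8 Hz

Beat frequency = 9/5 = 1.8 Hz.
|f − 272| = 1.8, so the bass string was at either 270.2 Hz or 273.8 Hz.
Lower tension means lower frequency; the adjustment lowers the bass string's frequency.
The beat rate fell, so the adjustment moved the bass string toward 272 Hz — it must have started above the reference.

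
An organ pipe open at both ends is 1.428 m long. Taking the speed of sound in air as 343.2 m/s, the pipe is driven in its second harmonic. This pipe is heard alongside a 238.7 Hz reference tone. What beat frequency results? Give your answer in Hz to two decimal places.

1.64 Hz

Open pipe: f_n = n·v/(2L) = 2·343.2/(2·1.428) = 240.3361 Hz.
f_beat = |240.3361 − 238.7| = 1.64 Hz.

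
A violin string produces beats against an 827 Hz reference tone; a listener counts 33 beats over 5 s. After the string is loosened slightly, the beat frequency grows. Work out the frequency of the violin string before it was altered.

Beat frequency = 33/5 = 6.6 Hz.
|f − 827| = 6.6, so the violin string was at either 820.4 Hz or 833.6 Hz.
Reducing tension lowers a string's frequency; the adjustment lowers the violin string's frequency.
The beat rate rose, so the adjustment moved the violin string further from 827 Hz — it was already below the reference.

820.4 Hz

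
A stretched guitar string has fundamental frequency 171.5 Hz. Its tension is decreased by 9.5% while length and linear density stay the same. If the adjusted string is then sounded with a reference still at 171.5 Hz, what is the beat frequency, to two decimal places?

For a string, f ∝ √T, so the new frequency is 171.5·√0.905 = 163.1505 Hz.
f_beat = |163.1505 − 171.5| = 8.35 Hz.

8.35 Hz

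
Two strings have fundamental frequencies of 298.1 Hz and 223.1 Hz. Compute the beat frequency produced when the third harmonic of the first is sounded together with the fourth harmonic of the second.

1.9 Hz

Third harmonic of the first: 3·298.1 = 894.3 Hz.
Fourth harmonic of the second: 4·223.1 = 892.4 Hz.
f_beat = |894.3 − 892.4| = 1.9 Hz.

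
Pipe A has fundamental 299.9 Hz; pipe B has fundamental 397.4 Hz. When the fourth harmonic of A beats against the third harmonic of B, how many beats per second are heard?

7.4 Hz

Fourth harmonic of the first: 4·299.9 = 1199.6 Hz.
Third harmonic of the second: 3·397.4 = 1192.2 Hz.
f_beat = |1199.6 − 1192.2| = 7.4 Hz.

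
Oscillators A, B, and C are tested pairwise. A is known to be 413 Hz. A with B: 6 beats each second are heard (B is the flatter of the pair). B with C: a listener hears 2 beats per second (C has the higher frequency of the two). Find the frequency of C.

409 Hz

B is below A, so f_B = 413 − 6 = 407 Hz.
C is above B, so f_C = 407 + 2 = 409 Hz.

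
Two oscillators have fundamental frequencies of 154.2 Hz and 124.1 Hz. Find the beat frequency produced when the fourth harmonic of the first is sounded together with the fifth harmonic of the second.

3.7 Hz

Fourth harmonic of the first: 4·154.2 = 616.8 Hz.
Fifth harmonic of the second: 5·124.1 = 620.5 Hz.
f_beat = |616.8 − 620.5| = 3.7 Hz.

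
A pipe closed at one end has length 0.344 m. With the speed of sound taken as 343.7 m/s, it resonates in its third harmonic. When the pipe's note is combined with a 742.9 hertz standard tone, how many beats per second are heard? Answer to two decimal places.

6.45 Hz

Closed pipe (odd harmonics): f_n = n·v/(4L) = 3·343.7/(4·0.344) = 749.3459 Hz.
f_beat = |749.3459 − 742.9| = 6.45 Hz.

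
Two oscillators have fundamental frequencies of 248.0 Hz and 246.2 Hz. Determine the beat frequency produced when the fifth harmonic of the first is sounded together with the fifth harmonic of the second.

Fifth harmonic of the first: 5·248.0 = 1240.0 Hz.
Fifth harmonic of the second: 5·246.2 = 1231.0 Hz.
f_beat = |1240.0 − 1231.0| = 9.0 Hz.

9.0 Hz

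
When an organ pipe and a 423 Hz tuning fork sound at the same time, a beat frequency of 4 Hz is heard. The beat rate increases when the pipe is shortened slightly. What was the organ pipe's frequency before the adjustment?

427 Hz

|f − 423| = 4, so the organ pipe was at either 419 Hz or 427 Hz.
A shorter pipe has a higher fundamental; the adjustment raises the organ pipe's frequency.
The beat rate rose, so the adjustment moved the organ pipe further from 423 Hz — it was already above the reference.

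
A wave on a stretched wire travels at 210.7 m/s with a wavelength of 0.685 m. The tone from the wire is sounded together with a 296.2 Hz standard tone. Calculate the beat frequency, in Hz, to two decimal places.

11.39 Hz

Source frequency f = v/λ = 210.7/0.685 = 307.5912 Hz.
f_beat = |307.5912 − 296.2| = 11.39 Hz.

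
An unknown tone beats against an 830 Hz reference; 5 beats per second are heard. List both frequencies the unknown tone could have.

|f − 830| = 5, so f = 830 ± 5.

825 Hz or 835 Hz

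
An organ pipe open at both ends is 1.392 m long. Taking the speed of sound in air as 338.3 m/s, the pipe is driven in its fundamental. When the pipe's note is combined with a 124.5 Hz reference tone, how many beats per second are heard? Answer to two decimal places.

2.98 Hz

Open pipe: f_n = n·v/(2L) = 1·338.3/(2·1.392) = 121.5158 Hz.
f_beat = |121.5158 − 124.5| = 2.98 Hz.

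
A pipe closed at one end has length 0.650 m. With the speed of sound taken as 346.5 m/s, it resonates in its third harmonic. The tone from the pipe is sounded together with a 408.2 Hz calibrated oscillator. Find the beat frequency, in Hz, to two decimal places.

8.39 Hz

Closed pipe (odd harmonics): f_n = n·v/(4L) = 3·346.5/(4·0.650) = 399.8077 Hz.
f_beat = |399.8077 − 408.2| = 8.39 Hz.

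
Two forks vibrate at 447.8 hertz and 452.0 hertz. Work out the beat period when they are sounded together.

f_beat = |447.8 − 452.0| = 4.2 Hz.
Beat period T = 1 / f_beat = 1 / 4.2 s.

0.238 s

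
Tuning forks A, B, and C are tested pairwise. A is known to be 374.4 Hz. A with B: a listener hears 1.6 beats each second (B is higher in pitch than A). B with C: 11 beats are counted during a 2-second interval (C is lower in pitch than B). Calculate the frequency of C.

370.5 Hz

B is above A, so f_B = 374.4 + 1.6 = 376 Hz.
B–C: Beat frequency = 11/2 = 5.5 Hz.
C is below B, so f_C = 376 − 5.5 = 370.5 Hz.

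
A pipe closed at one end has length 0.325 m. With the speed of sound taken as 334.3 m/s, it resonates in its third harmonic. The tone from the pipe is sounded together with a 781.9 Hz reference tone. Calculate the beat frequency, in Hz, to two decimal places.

10.44 Hz

Closed pipe (odd harmonics): f_n = n·v/(4L) = 3·334.3/(4·0.325) = 771.4615 Hz.
f_beat = |771.4615 − 781.9| = 10.44 Hz.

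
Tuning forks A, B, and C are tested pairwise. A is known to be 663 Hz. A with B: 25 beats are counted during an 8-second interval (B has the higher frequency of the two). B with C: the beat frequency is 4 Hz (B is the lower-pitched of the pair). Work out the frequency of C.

A–B: Beat frequency = 25/8 = 3.125 Hz.
B is above A, so f_B = 663 + 3.125 = 666.125 Hz.
C is above B, so f_C = 666.125 + 4 = 670.125 Hz.

670.125 Hz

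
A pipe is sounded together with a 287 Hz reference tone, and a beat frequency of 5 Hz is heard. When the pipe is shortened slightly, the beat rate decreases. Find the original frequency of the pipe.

|f − 287| = 5, so the pipe was at either 282 Hz or 292 Hz.
A shorter pipe has a higher fundamental; the adjustment raises the pipe's frequency.
The beat rate fell, so the adjustment moved the pipe toward 287 Hz — it must have started below the reference.

282 Hz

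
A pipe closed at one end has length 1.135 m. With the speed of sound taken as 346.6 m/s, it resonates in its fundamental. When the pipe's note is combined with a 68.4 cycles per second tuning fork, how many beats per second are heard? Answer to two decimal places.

Closed pipe (odd harmonics): f_n = n·v/(4L) = 1·346.6/(4·1.135) = 76.3436 Hz.
f_beat = |76.3436 − 68.4| = 7.94 Hz.

7.94 Hz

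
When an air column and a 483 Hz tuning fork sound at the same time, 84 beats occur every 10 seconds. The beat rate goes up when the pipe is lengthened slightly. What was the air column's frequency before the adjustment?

Beat frequency = 84/10 = 8.4 Hz.
|f − 483| = 8.4, so the air column was at either 474.6 Hz or 491.4 Hz.
A longer pipe has a lower fundamental; the adjustment lowers the air column's frequency.
The beat rate rose, so the adjustment moved the air column further from 483 Hz — it was already below the reference.

474.6 Hz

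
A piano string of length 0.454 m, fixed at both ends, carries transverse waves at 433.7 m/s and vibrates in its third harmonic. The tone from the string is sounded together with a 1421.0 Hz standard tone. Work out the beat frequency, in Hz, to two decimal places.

11.93 Hz

For a string fixed at both ends, f_n = n·v/(2L) = 3·433.7/(2·0.454) = 1432.9295 Hz.
f_beat = |1432.9295 − 1421.0| = 11.93 Hz.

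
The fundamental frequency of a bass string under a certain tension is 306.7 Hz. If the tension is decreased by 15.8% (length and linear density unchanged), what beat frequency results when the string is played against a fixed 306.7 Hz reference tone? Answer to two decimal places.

For a string, f ∝ √T, so the new frequency is 306.7·√0.842 = 281.4296 Hz.
f_beat = |281.4296 − 306.7| = 25.27 Hz.

25.27 Hz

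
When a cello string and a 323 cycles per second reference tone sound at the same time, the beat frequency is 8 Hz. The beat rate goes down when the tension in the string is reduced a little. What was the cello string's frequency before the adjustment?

|f − 323| = 8, so the cello string was at either 315 Hz or 331 Hz.
Lower tension means lower frequency; the adjustment lowers the cello string's frequency.
The beat rate fell, so the adjustment moved the cello string toward 323 Hz — it must have started above the reference.

331 Hz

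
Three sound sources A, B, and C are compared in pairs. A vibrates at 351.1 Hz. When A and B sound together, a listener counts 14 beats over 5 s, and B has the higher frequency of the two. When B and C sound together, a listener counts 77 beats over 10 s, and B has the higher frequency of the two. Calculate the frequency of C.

A–B: Beat frequency = 14/5 = 2.8 Hz.
B is above A, so f_B = 351.1 + 2.8 = 353.9 Hz.
B–C: Beat frequency = 77/10 = 7.7 Hz.
C is below B, so f_C = 353.9 − 7.7 = 346.2 Hz.

346.2 Hz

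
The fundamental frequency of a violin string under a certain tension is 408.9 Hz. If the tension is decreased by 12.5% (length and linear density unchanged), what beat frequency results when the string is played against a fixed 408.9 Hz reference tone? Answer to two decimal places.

26.41 Hz

For a string, f ∝ √T, so the new frequency is 408.9·√0.875 = 382.4909 Hz.
f_beat = |382.4909 − 408.9| = 26.41 Hz.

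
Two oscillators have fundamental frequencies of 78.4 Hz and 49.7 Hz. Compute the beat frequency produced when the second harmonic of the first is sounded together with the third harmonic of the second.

7.7 Hz

Second harmonic of the first: 2·78.4 = 156.8 Hz.
Third harmonic of the second: 3·49.7 = 149.1 Hz.
f_beat = |156.8 − 149.1| = 7.7 Hz.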